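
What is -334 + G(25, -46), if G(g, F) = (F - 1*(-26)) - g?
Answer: -379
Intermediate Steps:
G(g, F) = 26 + F - g (G(g, F) = (F + 26) - g = (26 + F) - g = 26 + F - g)
-334 + G(25, -46) = -334 + (26 - 46 - 1*25) = -334 + (26 - 46 - 25) = -334 - 45 = -379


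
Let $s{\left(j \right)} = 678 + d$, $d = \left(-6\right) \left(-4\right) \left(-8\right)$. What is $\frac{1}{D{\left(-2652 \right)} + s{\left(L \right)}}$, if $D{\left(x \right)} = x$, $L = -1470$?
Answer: $- \frac{1}{2166} \approx -0.00046168$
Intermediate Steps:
$d = -192$ ($d = 24 \left(-8\right) = -192$)
$s{\left(j \right)} = 486$ ($s{\left(j \right)} = 678 - 192 = 486$)
$\frac{1}{D{\left(-2652 \right)} + s{\left(L \right)}} = \frac{1}{-2652 + 486} = \frac{1}{-2166} = - \frac{1}{2166}$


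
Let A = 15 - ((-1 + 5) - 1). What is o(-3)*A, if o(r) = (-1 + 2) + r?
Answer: -24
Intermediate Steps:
o(r) = 1 + r
A = 12 (A = 15 - (4 - 1) = 15 - 1*3 = 15 - 3 = 12)
o(-3)*A = (1 - 3)*12 = -2*12 = -24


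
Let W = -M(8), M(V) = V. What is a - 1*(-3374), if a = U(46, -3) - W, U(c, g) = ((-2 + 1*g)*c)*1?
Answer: 3152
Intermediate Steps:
U(c, g) = c*(-2 + g) (U(c, g) = ((-2 + g)*c)*1 = (c*(-2 + g))*1 = c*(-2 + g))
W = -8 (W = -1*8 = -8)
a = -222 (a = 46*(-2 - 3) - 1*(-8) = 46*(-5) + 8 = -230 + 8 = -222)
a - 1*(-3374) = -222 - 1*(-3374) = -222 + 3374 = 3152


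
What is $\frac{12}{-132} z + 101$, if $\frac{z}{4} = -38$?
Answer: $\frac{1263}{11} \approx 114.82$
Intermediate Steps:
$z = -152$ ($z = 4 \left(-38\right) = -152$)
$\frac{12}{-132} z + 101 = \frac{12}{-132} \left(-152\right) + 101 = 12 \left(- \frac{1}{132}\right) \left(-152\right) + 101 = \left(- \frac{1}{11}\right) \left(-152\right) + 101 = \frac{152}{11} + 101 = \frac{1263}{11}$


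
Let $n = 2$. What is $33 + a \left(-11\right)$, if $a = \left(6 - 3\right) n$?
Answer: $-33$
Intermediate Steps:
$a = 6$ ($a = \left(6 - 3\right) 2 = 3 \cdot 2 = 6$)
$33 + a \left(-11\right) = 33 + 6 \left(-11\right) = 33 - 66 = -33$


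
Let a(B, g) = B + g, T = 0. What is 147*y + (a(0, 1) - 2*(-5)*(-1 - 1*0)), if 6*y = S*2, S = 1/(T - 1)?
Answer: -58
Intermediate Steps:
S = -1 (S = 1/(0 - 1) = 1/(-1) = -1)
y = -1/3 (y = (-1*2)/6 = (1/6)*(-2) = -1/3 ≈ -0.33333)
147*y + (a(0, 1) - 2*(-5)*(-1 - 1*0)) = 147*(-1/3) + ((0 + 1) - 2*(-5)*(-1 - 1*0)) = -49 + (1 - (-10)*(-1 + 0)) = -49 + (1 - (-10)*(-1)) = -49 + (1 - 1*10) = -49 + (1 - 10) = -49 - 9 = -58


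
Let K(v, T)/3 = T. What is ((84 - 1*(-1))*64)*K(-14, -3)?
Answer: -48960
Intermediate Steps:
K(v, T) = 3*T
((84 - 1*(-1))*64)*K(-14, -3) = ((84 - 1*(-1))*64)*(3*(-3)) = ((84 + 1)*64)*(-9) = (85*64)*(-9) = 5440*(-9) = -48960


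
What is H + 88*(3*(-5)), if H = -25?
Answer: -1345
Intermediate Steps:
H + 88*(3*(-5)) = -25 + 88*(3*(-5)) = -25 + 88*(-15) = -25 - 1320 = -1345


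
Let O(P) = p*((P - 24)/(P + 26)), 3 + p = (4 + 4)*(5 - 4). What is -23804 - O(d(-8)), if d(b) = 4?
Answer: -71402/3 ≈ -23801.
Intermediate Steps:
p = 5 (p = -3 + (4 + 4)*(5 - 4) = -3 + 8*1 = -3 + 8 = 5)
O(P) = 5*(-24 + P)/(26 + P) (O(P) = 5*((P - 24)/(P + 26)) = 5*((-24 + P)/(26 + P)) = 5*(-24 + P)/(26 + P))
-23804 - O(d(-8)) = -23804 - 5*(-24 + 4)/(26 + 4) = -23804 - 5*(-20)/30 = -23804 - 1*(-10/3) = -23804 + 10/3 = -71402/3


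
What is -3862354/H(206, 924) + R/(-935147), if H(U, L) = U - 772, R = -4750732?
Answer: 1807278835175/264646601 ≈ 6829.0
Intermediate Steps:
H(U, L) = -772 + U
-3862354/H(206, 924) + R/(-935147) = -3862354/(-772 + 206) - 4750732/(-935147) = -3862354/(-566) - 4750732*(-1/935147) = -3862354*(-1/566) + 4750732/935147 = 1931177/283 + 4750732/935147 = 1807278835175/264646601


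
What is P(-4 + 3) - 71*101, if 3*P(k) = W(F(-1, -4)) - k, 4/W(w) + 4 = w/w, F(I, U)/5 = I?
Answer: -64540/9 ≈ -7171.1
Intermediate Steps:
F(I, U) = 5*I
W(w) = -4/3 (W(w) = 4/(-4 + w/w) = 4/(-4 + 1) = 4/(-3) = 4*(-⅓) = -4/3)
P(k) = -4/9 - k/3 (P(k) = (-4/3 - k)/3 = -4/9 - k/3)
P(-4 + 3) - 71*101 = (-4/9 - (-4 + 3)/3) - 71*101 = (-4/9 - ⅓*(-1)) - 7171 = (-4/9 + ⅓) - 7171 = -⅑ - 7171 = -64540/9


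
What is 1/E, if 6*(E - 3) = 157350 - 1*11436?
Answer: 1/24322 ≈ 4.1115e-5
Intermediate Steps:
E = 24322 (E = 3 + (157350 - 1*11436)/6 = 3 + (157350 - 11436)/6 = 3 + (⅙)*145914 = 3 + 24319 = 24322)
1/E = 1/24322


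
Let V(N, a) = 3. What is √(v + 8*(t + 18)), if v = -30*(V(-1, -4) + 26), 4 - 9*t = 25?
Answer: I*√6702/3 ≈ 27.289*I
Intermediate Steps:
t = -7/3 (t = 4/9 - ⅑*25 = 4/9 - 25/9 = -7/3 ≈ -2.3333)
v = -870 (v = -30*(3 + 26) = -30*29 = -870)
√(v + 8*(t + 18)) = √(-870 + 8*(-7/3 + 18)) = √(-870 + 8*(47/3)) = √(-870 + 376/3) = √(-2234/3) = I*√6702/3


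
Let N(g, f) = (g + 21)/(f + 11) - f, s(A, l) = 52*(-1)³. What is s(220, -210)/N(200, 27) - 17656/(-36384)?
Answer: 10763483/3661140 ≈ 2.9399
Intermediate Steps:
s(A, l) = -52 (s(A, l) = 52*(-1) = -52)
N(g, f) = -f + (21 + g)/(11 + f) (N(g, f) = (21 + g)/(11 + f) - f = -f + (21 + g)/(11 + f))
s(220, -210)/N(200, 27) - 17656/(-36384) = -52*(11 + 27)/(21 + 200 - 1*27² - 11*27) - 17656/(-36384) = -52*38/(21 + 200 - 1*729 - 297) - 17656*(-1/36384) = -52*38/(21 + 200 - 729 - 297) + 2207/4548 = -52/((1/38)*(-805)) + 2207/4548 = -52/(-805/38) + 2207/4548 = -52*(-38/805) + 2207/4548 = 1976/805 + 2207/4548 = 10763483/3661140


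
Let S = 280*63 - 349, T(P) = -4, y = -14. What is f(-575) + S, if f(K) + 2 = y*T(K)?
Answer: 17345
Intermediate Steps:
f(K) = 54 (f(K) = -2 - 14*(-4) = -2 + 56 = 54)
S = 17291 (S = 17640 - 349 = 17291)
f(-575) + S = 54 + 17291 = 17345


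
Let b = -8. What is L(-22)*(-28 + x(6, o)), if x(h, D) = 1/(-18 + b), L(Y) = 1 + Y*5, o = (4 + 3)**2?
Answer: 79461/26 ≈ 3056.2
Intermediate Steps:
o = 49 (o = 7**2 = 49)
L(Y) = 1 + 5*Y
x(h, D) = -1/26 (x(h, D) = 1/(-18 - 8) = 1/(-26) = -1/26)
L(-22)*(-28 + x(6, o)) = (1 + 5*(-22))*(-28 - 1/26) = (1 - 110)*(-729/26) = -109*(-729/26) = 79461/26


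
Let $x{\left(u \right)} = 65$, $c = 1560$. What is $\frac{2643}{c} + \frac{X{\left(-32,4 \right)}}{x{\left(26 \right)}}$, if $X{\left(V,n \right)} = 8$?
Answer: $\frac{189}{104} \approx 1.8173$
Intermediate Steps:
$\frac{2643}{c} + \frac{X{\left(-32,4 \right)}}{x{\left(26 \right)}} = \frac{2643}{1560} + \frac{8}{65} = 2643 \cdot \frac{1}{1560} + 8 \cdot \frac{1}{65} = \frac{881}{520} + \frac{8}{65} = \frac{189}{104}$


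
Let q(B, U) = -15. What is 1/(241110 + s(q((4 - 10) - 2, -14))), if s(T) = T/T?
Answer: 1/241111 ≈ 4.1475e-6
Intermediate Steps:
s(T) = 1
1/(241110 + s(q((4 - 10) - 2, -14))) = 1/(241110 + 1) = 1/241111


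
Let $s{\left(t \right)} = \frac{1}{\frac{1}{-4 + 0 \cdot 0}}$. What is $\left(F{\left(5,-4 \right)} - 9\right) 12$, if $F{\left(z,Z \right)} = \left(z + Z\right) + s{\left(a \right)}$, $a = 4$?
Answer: $-144$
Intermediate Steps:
$s{\left(t \right)} = -4$ ($s{\left(t \right)} = \frac{1}{\frac{1}{-4 + 0}} = \frac{1}{\frac{1}{-4}} = \frac{1}{- \frac{1}{4}} = -4$)
$F{\left(z,Z \right)} = -4 + Z + z$ ($F{\left(z,Z \right)} = \left(z + Z\right) - 4 = \left(Z + z\right) - 4 = -4 + Z + z$)
$\left(F{\left(5,-4 \right)} - 9\right) 12 = \left(\left(-4 - 4 + 5\right) - 9\right) 12 = \left(-3 - 9\right) 12 = \left(-12\right) 12 = -144$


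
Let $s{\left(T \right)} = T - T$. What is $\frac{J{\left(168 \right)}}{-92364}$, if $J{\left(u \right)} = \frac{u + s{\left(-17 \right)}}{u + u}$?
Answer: $- \frac{1}{184728} \approx -5.4134 \cdot 10^{-6}$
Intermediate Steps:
$s{\left(T \right)} = 0$
$J{\left(u \right)} = \frac{1}{2}$ ($J{\left(u \right)} = \frac{u + 0}{u + u} = \frac{u}{2 u} = u \frac{1}{2 u} = \frac{1}{2}$)
$\frac{J{\left(168 \right)}}{-92364} = \frac{1}{2 \left(-92364\right)} = \frac{1}{2} \left(- \frac{1}{92364}\right) = - \frac{1}{184728}$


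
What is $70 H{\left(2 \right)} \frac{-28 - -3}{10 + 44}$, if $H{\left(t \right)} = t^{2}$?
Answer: $- \frac{3500}{27} \approx -129.63$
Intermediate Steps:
$70 H{\left(2 \right)} \frac{-28 - -3}{10 + 44} = 70 \cdot 2^{2} \frac{-28 - -3}{10 + 44} = 70 \cdot 4 \frac{-28 + 3}{54} = 280 \left(\left(-25\right) \frac{1}{54}\right) = 280 \left(- \frac{25}{54}\right) = - \frac{3500}{27}$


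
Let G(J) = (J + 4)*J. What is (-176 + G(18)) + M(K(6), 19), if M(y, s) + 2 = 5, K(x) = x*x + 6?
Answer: 223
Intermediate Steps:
G(J) = J*(4 + J) (G(J) = (4 + J)*J = J*(4 + J))
K(x) = 6 + x² (K(x) = x² + 6 = 6 + x²)
M(y, s) = 3 (M(y, s) = -2 + 5 = 3)
(-176 + G(18)) + M(K(6), 19) = (-176 + 18*(4 + 18)) + 3 = (-176 + 18*22) + 3 = (-176 + 396) + 3 = 220 + 3 = 223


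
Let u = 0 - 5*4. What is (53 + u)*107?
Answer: 3531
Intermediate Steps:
u = -20 (u = 0 - 20 = -20)
(53 + u)*107 = (53 - 20)*107 = 33*107 = 3531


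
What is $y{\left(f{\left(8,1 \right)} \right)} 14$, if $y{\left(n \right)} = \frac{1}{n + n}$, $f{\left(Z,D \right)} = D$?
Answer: $7$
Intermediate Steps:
$y{\left(n \right)} = \frac{1}{2 n}$
$y{\left(f{\left(8,1 \right)} \right)} 14 = \frac{1}{2 \cdot 1} \cdot 14 = \frac{1}{2} \cdot 1 \cdot 14 = \frac{1}{2} \cdot 14 = 7$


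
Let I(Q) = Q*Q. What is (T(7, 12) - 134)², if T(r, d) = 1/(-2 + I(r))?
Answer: 39652209/2209 ≈ 17950.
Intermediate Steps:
I(Q) = Q²
T(r, d) = 1/(-2 + r²)
(T(7, 12) - 134)² = (1/(-2 + 7²) - 134)² = (1/(-2 + 49) - 134)² = (1/47 - 134)² = (-6297/47)² = 39652209/2209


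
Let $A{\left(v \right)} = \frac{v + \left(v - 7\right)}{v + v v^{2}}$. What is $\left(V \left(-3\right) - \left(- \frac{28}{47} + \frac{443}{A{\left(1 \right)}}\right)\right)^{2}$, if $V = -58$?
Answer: $\frac{6834659584}{55225} \approx 1.2376 \cdot 10^{5}$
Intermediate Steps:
$A{\left(v \right)} = \frac{-7 + 2 v}{v + v^{3}}$ ($A{\left(v \right)} = \frac{v + \left(v - 7\right)}{v + v^{3}} = \frac{v + \left(-7 + v\right)}{v + v^{3}} = \frac{-7 + 2 v}{v + v^{3}}$)
$\left(V \left(-3\right) - \left(- \frac{28}{47} + \frac{443}{A{\left(1 \right)}}\right)\right)^{2} = \left(\left(-58\right) \left(-3\right) - \left(- \frac{28}{47} + 443 \frac{1 + 1^{3}}{-7 + 2 \cdot 1}\right)\right)^{2} = \left(174 - \left(- \frac{28}{47} + \frac{443}{\frac{1}{1 + 1} \left(-7 + 2\right)}\right)\right)^{2} = \left(174 - \left(- \frac{28}{47} + \frac{443}{\frac{1}{2} \left(-5\right)}\right)\right)^{2} = \left(174 - \left(- \frac{28}{47} + \frac{443}{- \frac{5}{2}}\right)\right)^{2} = \left(174 + \left(\left(-443\right) \left(- \frac{2}{5}\right) + \frac{28}{47}\right)\right)^{2} = \left(174 + \left(\frac{886}{5} + \frac{28}{47}\right)\right)^{2} = \left(174 + \frac{41782}{235}\right)^{2} = \left(\frac{82672}{235}\right)^{2} = \frac{6834659584}{55225}$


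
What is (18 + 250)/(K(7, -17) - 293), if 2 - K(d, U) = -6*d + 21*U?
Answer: 67/27 ≈ 2.4815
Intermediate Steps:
K(d, U) = 2 - 21*U + 6*d (K(d, U) = 2 - (-6*d + 21*U) = 2 + (-21*U + 6*d) = 2 - 21*U + 6*d)
(18 + 250)/(K(7, -17) - 293) = (18 + 250)/((2 - 21*(-17) + 6*7) - 293) = 268/((2 + 357 + 42) - 293) = 268/(401 - 293) = 268/108 = 268*(1/108) = 67/27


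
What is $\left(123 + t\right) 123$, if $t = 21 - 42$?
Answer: $12546$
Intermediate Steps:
$t = -21$ ($t = 21 - 42 = -21$)
$\left(123 + t\right) 123 = \left(123 - 21\right) 123 = 102 \cdot 123 = 12546$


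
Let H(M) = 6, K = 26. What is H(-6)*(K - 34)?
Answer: -48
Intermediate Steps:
H(-6)*(K - 34) = 6*(26 - 34) = 6*(-8) = -48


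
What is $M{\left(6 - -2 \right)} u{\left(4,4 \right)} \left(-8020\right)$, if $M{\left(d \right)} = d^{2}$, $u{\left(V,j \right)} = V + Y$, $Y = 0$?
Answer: $-2053120$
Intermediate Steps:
$u{\left(V,j \right)} = V$ ($u{\left(V,j \right)} = V + 0 = V$)
$M{\left(6 - -2 \right)} u{\left(4,4 \right)} \left(-8020\right) = \left(6 - -2\right)^{2} \cdot 4 \left(-8020\right) = \left(6 + 2\right)^{2} \cdot 4 \left(-8020\right) = 8^{2} \cdot 4 \left(-8020\right) = 64 \cdot 4 \left(-8020\right) = 256 \left(-8020\right) = -2053120$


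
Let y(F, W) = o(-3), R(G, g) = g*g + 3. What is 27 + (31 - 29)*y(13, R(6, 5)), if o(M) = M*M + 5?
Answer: 55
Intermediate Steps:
o(M) = 5 + M**2 (o(M) = M**2 + 5 = 5 + M**2)
R(G, g) = 3 + g**2 (R(G, g) = g**2 + 3 = 3 + g**2)
y(F, W) = 14 (y(F, W) = 5 + (-3)**2 = 5 + 9 = 14)
27 + (31 - 29)*y(13, R(6, 5)) = 27 + (31 - 29)*14 = 27 + 2*14 = 27 + 28 = 55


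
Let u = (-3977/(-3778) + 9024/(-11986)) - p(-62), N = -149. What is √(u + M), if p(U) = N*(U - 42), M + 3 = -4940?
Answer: I*√10477694609539868074/22641554 ≈ 142.96*I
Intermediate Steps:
M = -4943 (M = -3 - 4940 = -4943)
p(U) = 6258 - 149*U (p(U) = -149*(U - 42) = -149*(-42 + U) = 6258 - 149*U)
u = -350846732959/22641554 (u = (-3977/(-3778) + 9024/(-11986)) - (6258 - 149*(-62)) = (-3977*(-1/3778) + 9024*(-1/11986)) - (6258 + 9238) = (3977/3778 - 4512/5993) - 1*15496 = 6787825/22641554 - 15496 = -350846732959/22641554 ≈ -15496.)
√(u + M) = √(-350846732959/22641554 - 4943) = √(-462763934381/22641554) = I*√10477694609539868074/22641554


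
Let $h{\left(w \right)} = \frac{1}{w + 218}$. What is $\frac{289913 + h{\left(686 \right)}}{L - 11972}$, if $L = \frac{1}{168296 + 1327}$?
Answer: $- \frac{44455025339919}{1835776805720} \approx -24.216$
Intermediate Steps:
$L = \frac{1}{169623} \approx 5.8954 \cdot 10^{-6}$
$h{\left(w \right)} = \frac{1}{218 + w}$
$\frac{289913 + h{\left(686 \right)}}{L - 11972} = \frac{289913 + \frac{1}{218 + 686}}{\frac{1}{169623} - 11972} = \frac{289913 + \frac{1}{904}}{- \frac{2030726555}{169623}} = \left(289913 + \frac{1}{904}\right) \left(- \frac{169623}{2030726555}\right) = \frac{262081353}{904} \left(- \frac{169623}{2030726555}\right) = - \frac{44455025339919}{1835776805720}$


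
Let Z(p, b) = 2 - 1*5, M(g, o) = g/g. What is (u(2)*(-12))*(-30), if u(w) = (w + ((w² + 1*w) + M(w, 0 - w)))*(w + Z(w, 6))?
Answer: -3240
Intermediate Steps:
M(g, o) = 1
Z(p, b) = -3 (Z(p, b) = 2 - 5 = -3)
u(w) = (-3 + w)*(1 + w² + 2*w) (u(w) = (w + ((w² + 1*w) + 1))*(w - 3) = (w + ((w² + w) + 1))*(-3 + w) = (w + ((w + w²) + 1))*(-3 + w) = (w + (1 + w + w²))*(-3 + w) = (1 + w² + 2*w)*(-3 + w) = (-3 + w)*(1 + w² + 2*w))
(u(2)*(-12))*(-30) = ((-3 + 2³ - 1*2² - 5*2)*(-12))*(-30) = ((-3 + 8 - 1*4 - 10)*(-12))*(-30) = ((-3 + 8 - 4 - 10)*(-12))*(-30) = -9*(-12)*(-30) = 108*(-30) = -3240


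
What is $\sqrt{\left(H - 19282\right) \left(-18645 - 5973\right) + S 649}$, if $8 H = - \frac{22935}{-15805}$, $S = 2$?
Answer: $\frac{\sqrt{18971904546558953}}{6322} \approx 21787.0$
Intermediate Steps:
$H = \frac{4587}{25288}$ ($H = \frac{\left(-22935\right) \frac{1}{-15805}}{8} = \frac{\left(-22935\right) \left(- \frac{1}{15805}\right)}{8} = \frac{1}{8} \cdot \frac{4587}{3161} = \frac{4587}{25288} \approx 0.18139$)
$\sqrt{\left(H - 19282\right) \left(-18645 - 5973\right) + S 649} = \sqrt{\left(\frac{4587}{25288} - 19282\right) \left(-18645 - 5973\right) + 2 \cdot 649} = \sqrt{\left(- \frac{487598629}{25288}\right) \left(-24618\right) + 1298} = \sqrt{\frac{6001851524361}{12644} + 1298} = \sqrt{\frac{6001867936273}{12644}} = \frac{\sqrt{18971904546558953}}{6322}$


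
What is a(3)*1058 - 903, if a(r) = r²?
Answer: 8619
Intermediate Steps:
a(3)*1058 - 903 = 3²*1058 - 903 = 9*1058 - 903 = 9522 - 903 = 8619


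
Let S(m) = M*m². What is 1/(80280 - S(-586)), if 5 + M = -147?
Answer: 1/52276472 ≈ 1.9129e-8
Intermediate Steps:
M = -152 (M = -5 - 147 = -152)
S(m) = -152*m²
1/(80280 - S(-586)) = 1/(80280 - (-152)*(-586)²) = 1/(80280 - (-152)*343396) = 1/(80280 - 1*(-52196192)) = 1/(80280 + 52196192) = 1/52276472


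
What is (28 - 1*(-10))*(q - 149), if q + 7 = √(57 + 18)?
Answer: -5928 + 190*√3 ≈ -5598.9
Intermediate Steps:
q = -7 + 5*√3 (q = -7 + √(57 + 18) = -7 + √75 = -7 + 5*√3 ≈ 1.6603)
(28 - 1*(-10))*(q - 149) = (28 - 1*(-10))*((-7 + 5*√3) - 149) = (28 + 10)*(-156 + 5*√3) = 38*(-156 + 5*√3) = -5928 + 190*√3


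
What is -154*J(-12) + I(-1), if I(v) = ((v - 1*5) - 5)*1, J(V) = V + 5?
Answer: 1067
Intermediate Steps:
J(V) = 5 + V
I(v) = -10 + v (I(v) = ((v - 5) - 5)*1 = ((-5 + v) - 5)*1 = (-10 + v)*1 = -10 + v)
-154*J(-12) + I(-1) = -154*(5 - 12) + (-10 - 1) = -154*(-7) - 11 = 1078 - 11 = 1067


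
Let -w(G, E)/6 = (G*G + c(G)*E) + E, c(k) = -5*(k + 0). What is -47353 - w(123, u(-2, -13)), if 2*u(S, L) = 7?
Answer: 30527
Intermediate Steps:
c(k) = -5*k
u(S, L) = 7/2 (u(S, L) = (1/2)*7 = 7/2)
w(G, E) = -6*E - 6*G**2 + 30*E*G (w(G, E) = -6*((G*G + (-5*G)*E) + E) = -6*((G**2 - 5*E*G) + E) = -6*(E + G**2 - 5*E*G) = -6*E - 6*G**2 + 30*E*G)
-47353 - w(123, u(-2, -13)) = -47353 - (-6*7/2 - 6*123**2 + 30*(7/2)*123) = -47353 - (-21 - 6*15129 + 12915) = -47353 - (-21 - 90774 + 12915) = -47353 - 1*(-77880) = -47353 + 77880 = 30527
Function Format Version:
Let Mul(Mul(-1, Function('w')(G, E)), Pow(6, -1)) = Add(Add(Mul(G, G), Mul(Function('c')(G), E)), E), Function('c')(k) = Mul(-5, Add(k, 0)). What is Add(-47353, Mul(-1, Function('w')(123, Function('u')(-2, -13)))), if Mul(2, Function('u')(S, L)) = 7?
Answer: 30527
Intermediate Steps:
Function('c')(k) = Mul(-5, k)
Function('u')(S, L) = Rational(7, 2) (Function('u')(S, L) = Mul(Rational(1, 2), 7) = Rational(7, 2))
Function('w')(G, E) = Add(Mul(-6, E), Mul(-6, Pow(G, 2)), Mul(30, E, G)) (Function('w')(G, E) = Mul(-6, Add(Add(Mul(G, G), Mul(Mul(-5, G), E)), E)) = Mul(-6, Add(Add(Pow(G, 2), Mul(-5, E, G)), E)) = Mul(-6, Add(E, Pow(G, 2), Mul(-5, E, G))) = Add(Mul(-6, E), Mul(-6, Pow(G, 2)), Mul(30, E, G)))
Add(-47353, Mul(-1, Function('w')(123, Function('u')(-2, -13)))) = Add(-47353, Mul(-1, Add(Mul(-6, Rational(7, 2)), Mul(-6, Pow(123, 2)), Mul(30, Rational(7, 2), 123)))) = Add(-47353, Mul(-1, Add(-21, Mul(-6, 15129), 12915))) = Add(-47353, Mul(-1, Add(-21, -90774, 12915))) = Add(-47353, Mul(-1, -77880)) = Add(-47353, 77880) = 30527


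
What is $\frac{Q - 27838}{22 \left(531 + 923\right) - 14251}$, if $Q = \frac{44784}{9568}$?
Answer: $- \frac{16644325}{10606726} \approx -1.5692$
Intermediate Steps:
$Q = \frac{2799}{598}$ ($Q = 44784 \cdot \frac{1}{9568} = \frac{2799}{598} \approx 4.6806$)
$\frac{Q - 27838}{22 \left(531 + 923\right) - 14251} = \frac{\frac{2799}{598} - 27838}{22 \left(531 + 923\right) - 14251} = - \frac{16644325}{598 \left(22 \cdot 1454 - 14251\right)} = - \frac{16644325}{598 \left(31988 - 14251\right)} = - \frac{16644325}{598 \cdot 17737} = \left(- \frac{16644325}{598}\right) \frac{1}{17737} = - \frac{16644325}{10606726}$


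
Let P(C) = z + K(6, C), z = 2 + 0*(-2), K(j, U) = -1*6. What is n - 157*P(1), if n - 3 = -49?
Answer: 582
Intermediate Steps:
K(j, U) = -6
z = 2 (z = 2 + 0 = 2)
n = -46 (n = 3 - 49 = -46)
P(C) = -4 (P(C) = 2 - 6 = -4)
n - 157*P(1) = -46 - 157*(-4) = -46 + 628 = 582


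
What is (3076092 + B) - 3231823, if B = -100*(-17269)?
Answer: 1571169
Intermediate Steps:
B = 1726900
(3076092 + B) - 3231823 = (3076092 + 1726900) - 3231823 = 4802992 - 3231823 = 1571169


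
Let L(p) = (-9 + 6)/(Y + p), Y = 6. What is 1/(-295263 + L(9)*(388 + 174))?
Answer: -5/1476877 ≈ -3.3855e-6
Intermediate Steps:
L(p) = -3/(6 + p) (L(p) = (-9 + 6)/(6 + p) = -3/(6 + p))
1/(-295263 + L(9)*(388 + 174)) = 1/(-295263 + (-3/(6 + 9))*(388 + 174)) = 1/(-295263 - 3/15*562) = 1/(-295263 - 3*1/15*562) = 1/(-295263 - 1/5*562) = 1/(-295263 - 562/5) = 1/(-1476877/5) = -5/1476877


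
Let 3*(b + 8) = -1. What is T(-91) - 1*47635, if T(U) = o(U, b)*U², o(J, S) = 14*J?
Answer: -10597629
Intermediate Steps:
b = -25/3 (b = -8 + (⅓)*(-1) = -8 - ⅓ = -25/3 ≈ -8.3333)
T(U) = 14*U³ (T(U) = (14*U)*U² = 14*U³)
T(-91) - 1*47635 = 14*(-91)³ - 1*47635 = 14*(-753571) - 47635 = -10549994 - 47635 = -10597629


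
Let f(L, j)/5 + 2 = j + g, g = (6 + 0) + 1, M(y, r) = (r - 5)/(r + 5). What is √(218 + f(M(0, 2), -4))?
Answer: √223 ≈ 14.933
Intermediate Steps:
M(y, r) = (-5 + r)/(5 + r)
g = 7 (g = 6 + 1 = 7)
f(L, j) = 25 + 5*j (f(L, j) = -10 + 5*(j + 7) = -10 + 5*(7 + j) = -10 + (35 + 5*j) = 25 + 5*j)
√(218 + f(M(0, 2), -4)) = √(218 + (25 + 5*(-4))) = √(218 + (25 - 20)) = √(218 + 5) = √223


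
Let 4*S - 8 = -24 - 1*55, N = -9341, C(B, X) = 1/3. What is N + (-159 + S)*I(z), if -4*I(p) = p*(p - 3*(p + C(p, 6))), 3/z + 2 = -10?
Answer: -1194941/128 ≈ -9335.5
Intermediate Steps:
C(B, X) = 1/3
z = -1/4 (z = 3/(-2 - 10) = 3/(-12) = 3*(-1/12) = -1/4 ≈ -0.25000)
I(p) = -p*(-1 - 2*p)/4 (I(p) = -p*(p - 3*(p + 1/3))/4 = -p*(p - 3*(1/3 + p))/4 = -p*(p + (-1 - 3*p))/4 = -p*(-1 - 2*p)/4)
S = -71/4 (S = 2 + (-24 - 1*55)/4 = 2 + (-24 - 55)/4 = 2 + (1/4)*(-79) = 2 - 79/4 = -71/4 ≈ -17.750)
N + (-159 + S)*I(z) = -9341 + (-159 - 71/4)*((1/4)*(-1/4)*(1 + 2*(-1/4))) = -9341 - 707*(-1)*(1 - 1/2)/(16*4) = -9341 - 707*(-1)/(16*4*2) = -9341 - 707/4*(-1/32) = -9341 + 707/128 = -1194941/128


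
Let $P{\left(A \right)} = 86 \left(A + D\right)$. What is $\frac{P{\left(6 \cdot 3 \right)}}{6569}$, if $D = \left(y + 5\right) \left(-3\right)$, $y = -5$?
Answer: $\frac{1548}{6569} \approx 0.23565$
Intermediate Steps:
$D = 0$ ($D = \left(-5 + 5\right) \left(-3\right) = 0 \left(-3\right) = 0$)
$P{\left(A \right)} = 86 A$ ($P{\left(A \right)} = 86 \left(A + 0\right) = 86 A$)
$\frac{P{\left(6 \cdot 3 \right)}}{6569} = \frac{86 \cdot 6 \cdot 3}{6569} = 86 \cdot 18 \cdot \frac{1}{6569} = 1548 \cdot \frac{1}{6569} = \frac{1548}{6569}$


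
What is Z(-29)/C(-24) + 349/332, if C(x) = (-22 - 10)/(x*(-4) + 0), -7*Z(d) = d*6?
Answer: -170861/2324 ≈ -73.520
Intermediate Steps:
Z(d) = -6*d/7 (Z(d) = -d*6/7 = -6*d/7)
C(x) = 8/x (C(x) = -32/(-4*x + 0) = -32*(-1/(4*x)) = -(-8)/x = 8/x)
Z(-29)/C(-24) + 349/332 = (-6/7*(-29))/((8/(-24))) + 349/332 = 174/(7*((8*(-1/24)))) + 349*(1/332) = 174/(7*(-1/3)) + 349/332 = (174/7)*(-3) + 349/332 = -522/7 + 349/332 = -170861/2324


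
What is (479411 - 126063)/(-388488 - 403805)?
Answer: -353348/792293 ≈ -0.44598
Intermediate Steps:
(479411 - 126063)/(-388488 - 403805) = 353348/(-792293) = 353348*(-1/792293) = -353348/792293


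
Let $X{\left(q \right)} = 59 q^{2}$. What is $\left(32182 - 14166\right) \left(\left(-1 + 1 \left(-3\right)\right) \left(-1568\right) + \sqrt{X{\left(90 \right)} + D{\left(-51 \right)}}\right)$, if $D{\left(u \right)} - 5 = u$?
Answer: $112996352 + 18016 \sqrt{477854} \approx 1.2545 \cdot 10^{8}$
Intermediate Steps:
$D{\left(u \right)} = 5 + u$
$\left(32182 - 14166\right) \left(\left(-1 + 1 \left(-3\right)\right) \left(-1568\right) + \sqrt{X{\left(90 \right)} + D{\left(-51 \right)}}\right) = \left(32182 - 14166\right) \left(\left(-1 + 1 \left(-3\right)\right) \left(-1568\right) + \sqrt{59 \cdot 90^{2} + \left(5 - 51\right)}\right) = 18016 \left(\left(-1 - 3\right) \left(-1568\right) + \sqrt{59 \cdot 8100 - 46}\right) = 18016 \left(\left(-4\right) \left(-1568\right) + \sqrt{477900 - 46}\right) = 18016 \left(6272 + \sqrt{477854}\right) = 112996352 + 18016 \sqrt{477854}$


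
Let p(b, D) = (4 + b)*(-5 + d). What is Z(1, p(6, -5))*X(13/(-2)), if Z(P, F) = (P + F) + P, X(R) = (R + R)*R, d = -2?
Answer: -5746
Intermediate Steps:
p(b, D) = -28 - 7*b (p(b, D) = (4 + b)*(-5 - 2) = (4 + b)*(-7) = -28 - 7*b)
X(R) = 2*R**2 (X(R) = (2*R)*R = 2*R**2)
Z(P, F) = F + 2*P (Z(P, F) = (F + P) + P = F + 2*P)
Z(1, p(6, -5))*X(13/(-2)) = ((-28 - 7*6) + 2*1)*(2*(13/(-2))**2) = ((-28 - 42) + 2)*(2*(13*(-1/2))**2) = (-70 + 2)*(2*(-13/2)**2) = -136*169/4 = -68*169/2 = -5746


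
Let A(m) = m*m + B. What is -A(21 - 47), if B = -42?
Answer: -634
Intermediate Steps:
A(m) = -42 + m² (A(m) = m*m - 42 = m² - 42 = -42 + m²)
-A(21 - 47) = -(-42 + (21 - 47)²) = -(-42 + (-26)²) = -(-42 + 676) = -1*634 = -634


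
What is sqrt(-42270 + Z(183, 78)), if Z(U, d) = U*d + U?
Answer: I*sqrt(27813) ≈ 166.77*I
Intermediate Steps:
Z(U, d) = U + U*d
sqrt(-42270 + Z(183, 78)) = sqrt(-42270 + 183*(1 + 78)) = sqrt(-42270 + 183*79) = sqrt(-42270 + 14457) = sqrt(-27813) = I*sqrt(27813)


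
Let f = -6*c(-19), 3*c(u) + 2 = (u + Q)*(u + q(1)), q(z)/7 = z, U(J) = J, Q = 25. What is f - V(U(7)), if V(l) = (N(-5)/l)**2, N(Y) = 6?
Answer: 7216/49 ≈ 147.27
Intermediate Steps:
q(z) = 7*z
c(u) = -2/3 + (7 + u)*(25 + u)/3 (c(u) = -2/3 + ((u + 25)*(u + 7*1))/3 = -2/3 + ((25 + u)*(u + 7))/3 = -2/3 + ((25 + u)*(7 + u))/3 = -2/3 + ((7 + u)*(25 + u))/3 = -2/3 + (7 + u)*(25 + u)/3)
f = 148 (f = -6*(173/3 + (1/3)*(-19)**2 + (32/3)*(-19)) = -6*(173/3 + (1/3)*361 - 608/3) = -6*(173/3 + 361/3 - 608/3) = -6*(-74/3) = 148)
V(l) = 36/l**2 (V(l) = (6/l)**2 = 36/l**2)
f - V(U(7)) = 148 - 36/7**2 = 148 - 36/49 = 7216/49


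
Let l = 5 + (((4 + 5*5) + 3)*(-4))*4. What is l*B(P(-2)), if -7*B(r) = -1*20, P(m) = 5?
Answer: -10140/7 ≈ -1448.6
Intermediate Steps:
B(r) = 20/7 (B(r) = -(-1)*20/7 = -⅐*(-20) = 20/7)
l = -507 (l = 5 + (((4 + 25) + 3)*(-4))*4 = 5 + ((29 + 3)*(-4))*4 = 5 + (32*(-4))*4 = 5 - 128*4 = 5 - 512 = -507)
l*B(P(-2)) = -507*20/7 = -10140/7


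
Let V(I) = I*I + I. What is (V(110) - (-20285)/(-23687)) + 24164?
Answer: 861570653/23687 ≈ 36373.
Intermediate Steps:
V(I) = I + I**2 (V(I) = I**2 + I = I + I**2)
(V(110) - (-20285)/(-23687)) + 24164 = (110*(1 + 110) - (-20285)/(-23687)) + 24164 = (110*111 - (-20285)*(-1)/23687) + 24164 = (12210 - 1*20285/23687) + 24164 = (12210 - 20285/23687) + 24164 = 289197985/23687 + 24164 = 861570653/23687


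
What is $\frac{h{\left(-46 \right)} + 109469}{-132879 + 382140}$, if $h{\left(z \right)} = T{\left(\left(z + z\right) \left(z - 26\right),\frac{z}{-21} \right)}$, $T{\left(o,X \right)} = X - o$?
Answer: $\frac{2159791}{5234481} \approx 0.41261$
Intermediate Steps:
$h{\left(z \right)} = - \frac{z}{21} - 2 z \left(-26 + z\right)$ ($h{\left(z \right)} = \frac{z}{-21} - \left(z + z\right) \left(z - 26\right) = z \left(- \frac{1}{21}\right) - 2 z \left(-26 + z\right) = - \frac{z}{21} - 2 z \left(-26 + z\right)$)
$\frac{h{\left(-46 \right)} + 109469}{-132879 + 382140} = \frac{\frac{1}{21} \left(-46\right) \left(1091 - -1932\right) + 109469}{-132879 + 382140} = \frac{\frac{1}{21} \left(-46\right) \left(1091 + 1932\right) + 109469}{249261} = \left(\frac{1}{21} \left(-46\right) 3023 + 109469\right) \frac{1}{249261} = \left(- \frac{139058}{21} + 109469\right) \frac{1}{249261} = \frac{2159791}{21} \cdot \frac{1}{249261} = \frac{2159791}{5234481}$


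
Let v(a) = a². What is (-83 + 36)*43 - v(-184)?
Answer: -35877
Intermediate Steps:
(-83 + 36)*43 - v(-184) = (-83 + 36)*43 - 1*(-184)² = -47*43 - 1*33856 = -2021 - 33856 = -35877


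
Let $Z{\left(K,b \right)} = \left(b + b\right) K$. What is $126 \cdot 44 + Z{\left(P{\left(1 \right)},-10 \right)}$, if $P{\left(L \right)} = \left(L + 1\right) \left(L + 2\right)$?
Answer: $5424$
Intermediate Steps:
$P{\left(L \right)} = \left(1 + L\right) \left(2 + L\right)$
$Z{\left(K,b \right)} = 2 K b$ ($Z{\left(K,b \right)} = 2 b K = 2 K b$)
$126 \cdot 44 + Z{\left(P{\left(1 \right)},-10 \right)} = 126 \cdot 44 + 2 \left(2 + 1^{2} + 3 \cdot 1\right) \left(-10\right) = 5544 + 2 \left(2 + 1 + 3\right) \left(-10\right) = 5544 + 2 \cdot 6 \left(-10\right) = 5544 - 120 = 5424$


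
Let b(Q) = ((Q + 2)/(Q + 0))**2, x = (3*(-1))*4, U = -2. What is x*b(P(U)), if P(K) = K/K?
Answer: -108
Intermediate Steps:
P(K) = 1
x = -12 (x = -3*4 = -12)
b(Q) = (2 + Q)**2/Q**2 (b(Q) = ((2 + Q)/Q)**2 = (2 + Q)**2/Q**2)
x*b(P(U)) = -12*(2 + 1)**2/1**2 = -12*3**2 = -12*9 = -108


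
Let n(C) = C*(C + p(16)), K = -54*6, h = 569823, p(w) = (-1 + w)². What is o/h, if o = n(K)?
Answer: 10692/189941 ≈ 0.056291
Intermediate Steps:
K = -324
n(C) = C*(225 + C) (n(C) = C*(C + (-1 + 16)²) = C*(C + 15²) = C*(C + 225) = C*(225 + C))
o = 32076 (o = -324*(225 - 324) = -324*(-99) = 32076)
o/h = 32076/569823 = 32076*(1/569823) = 10692/189941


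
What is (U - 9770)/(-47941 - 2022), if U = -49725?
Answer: 59495/49963 ≈ 1.1908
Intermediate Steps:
(U - 9770)/(-47941 - 2022) = (-49725 - 9770)/(-47941 - 2022) = -59495/(-49963) = -59495*(-1/49963) = 59495/49963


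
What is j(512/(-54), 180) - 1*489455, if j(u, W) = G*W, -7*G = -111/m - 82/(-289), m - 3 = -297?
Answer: -48519891395/99127 ≈ -4.8947e+5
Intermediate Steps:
m = -294 (m = 3 - 297 = -294)
G = -18729/198254 (G = -(-111/(-294) - 82/(-289))/7 = -(-111*(-1/294) - 82*(-1/289))/7 = -(37/98 + 82/289)/7 = -⅐*18729/28322 = -18729/198254 ≈ -0.094470)
j(u, W) = -18729*W/198254
j(512/(-54), 180) - 1*489455 = -18729/198254*180 - 1*489455 = -1685610/99127 - 489455 = -48519891395/99127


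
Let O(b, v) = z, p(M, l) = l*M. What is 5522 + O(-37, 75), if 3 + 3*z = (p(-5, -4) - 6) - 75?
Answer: 16502/3 ≈ 5500.7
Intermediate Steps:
p(M, l) = M*l
z = -64/3 (z = -1 + ((-5*(-4) - 6) - 75)/3 = -1 + ((20 - 6) - 75)/3 = -1 + (14 - 75)/3 = -1 + (⅓)*(-61) = -1 - 61/3 = -64/3 ≈ -21.333)
O(b, v) = -64/3
5522 + O(-37, 75) = 5522 - 64/3 = 16502/3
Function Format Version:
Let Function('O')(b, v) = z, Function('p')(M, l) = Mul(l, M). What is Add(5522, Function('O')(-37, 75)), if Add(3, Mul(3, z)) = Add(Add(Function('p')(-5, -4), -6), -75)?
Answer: Rational(16502, 3) ≈ 5500.7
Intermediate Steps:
Function('p')(M, l) = Mul(M, l)
z = Rational(-64, 3) (z = Add(-1, Mul(Rational(1, 3), Add(Add(Mul(-5, -4), -6), -75))) = Add(-1, Mul(Rational(1, 3), Add(Add(20, -6), -75))) = Add(-1, Mul(Rational(1, 3), Add(14, -75))) = Add(-1, Mul(Rational(1, 3), -61)) = Add(-1, Rational(-61, 3)) = Rational(-64, 3) ≈ -21.333)
Function('O')(b, v) = Rational(-64, 3)
Add(5522, Function('O')(-37, 75)) = Add(5522, Rational(-64, 3)) = Rational(16502, 3)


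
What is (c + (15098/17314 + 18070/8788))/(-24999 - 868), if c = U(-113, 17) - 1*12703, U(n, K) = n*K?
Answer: 42782221007/75688549222 ≈ 0.56524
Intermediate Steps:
U(n, K) = K*n
c = -14624 (c = 17*(-113) - 1*12703 = -1921 - 12703 = -14624)
(c + (15098/17314 + 18070/8788))/(-24999 - 868) = (-14624 + (15098/17314 + 18070/8788))/(-24999 - 868) = (-14624 + (15098*(1/17314) + 18070*(1/8788)))/(-25867) = (-14624 + (7549/8657 + 695/338))*(-1/25867) = (-14624 + 8568177/2926066)*(-1/25867) = -42782221007/2926066*(-1/25867) = 42782221007/75688549222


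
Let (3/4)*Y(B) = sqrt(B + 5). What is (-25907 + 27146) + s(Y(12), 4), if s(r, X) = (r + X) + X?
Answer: 1247 + 4*sqrt(17)/3 ≈ 1252.5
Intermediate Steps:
Y(B) = 4*sqrt(5 + B)/3 (Y(B) = 4*sqrt(B + 5)/3 = 4*sqrt(5 + B)/3)
s(r, X) = r + 2*X (s(r, X) = (X + r) + X = r + 2*X)
(-25907 + 27146) + s(Y(12), 4) = (-25907 + 27146) + (4*sqrt(5 + 12)/3 + 2*4) = 1239 + (4*sqrt(17)/3 + 8) = 1239 + (8 + 4*sqrt(17)/3) = 1247 + 4*sqrt(17)/3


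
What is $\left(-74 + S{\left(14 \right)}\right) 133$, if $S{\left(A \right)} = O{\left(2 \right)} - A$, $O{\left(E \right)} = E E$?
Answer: $-11172$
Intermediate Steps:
$O{\left(E \right)} = E^{2}$
$S{\left(A \right)} = 4 - A$ ($S{\left(A \right)} = 2^{2} - A = 4 - A$)
$\left(-74 + S{\left(14 \right)}\right) 133 = \left(-74 + \left(4 - 14\right)\right) 133 = \left(-74 - 10\right) 133 = \left(-84\right) 133 = -11172$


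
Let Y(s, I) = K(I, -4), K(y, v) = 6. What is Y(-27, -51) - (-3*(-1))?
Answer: 3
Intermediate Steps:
Y(s, I) = 6
Y(-27, -51) - (-3*(-1)) = 6 - (-3*(-1)) = 6 - 3 = 3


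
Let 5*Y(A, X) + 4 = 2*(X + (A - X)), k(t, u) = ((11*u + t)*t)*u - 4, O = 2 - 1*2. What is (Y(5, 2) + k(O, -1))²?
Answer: 196/25 ≈ 7.8400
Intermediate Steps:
O = 0 (O = 2 - 2 = 0)
k(t, u) = -4 + t*u*(t + 11*u) (k(t, u) = ((t + 11*u)*t)*u - 4 = (t*(t + 11*u))*u - 4 = t*u*(t + 11*u) - 4 = -4 + t*u*(t + 11*u))
Y(A, X) = -⅘ + 2*A/5 (Y(A, X) = -⅘ + (2*(X + (A - X)))/5 = -⅘ + (2*A)/5 = -⅘ + 2*A/5)
(Y(5, 2) + k(O, -1))² = ((-⅘ + (⅖)*5) + (-4 - 1*0² + 11*0*(-1)²))² = ((-⅘ + 2) + (-4 - 1*0 + 11*0*1))² = (6/5 + (-4 + 0 + 0))² = (6/5 - 4)² = (-14/5)² = 196/25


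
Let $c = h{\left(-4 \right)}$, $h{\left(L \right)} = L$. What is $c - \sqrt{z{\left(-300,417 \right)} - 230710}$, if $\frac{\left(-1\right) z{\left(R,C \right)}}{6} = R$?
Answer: $-4 - i \sqrt{228910} \approx -4.0 - 478.45 i$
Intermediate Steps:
$z{\left(R,C \right)} = - 6 R$
$c = -4$
$c - \sqrt{z{\left(-300,417 \right)} - 230710} = -4 - \sqrt{\left(-6\right) \left(-300\right) - 230710} = -4 - \sqrt{1800 - 230710} = -4 - \sqrt{-228910} = -4 - i \sqrt{228910}$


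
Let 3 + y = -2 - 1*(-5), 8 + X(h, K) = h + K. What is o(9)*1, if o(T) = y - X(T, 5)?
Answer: -6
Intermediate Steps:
X(h, K) = -8 + K + h (X(h, K) = -8 + (h + K) = -8 + (K + h) = -8 + K + h)
y = 0 (y = -3 + (-2 - 1*(-5)) = -3 + (-2 + 5) = -3 + 3 = 0)
o(T) = 3 - T (o(T) = 0 - (-8 + 5 + T) = 0 - (-3 + T) = 0 + (3 - T) = 3 - T)
o(9)*1 = (3 - 1*9)*1 = (3 - 9)*1 = -6*1 = -6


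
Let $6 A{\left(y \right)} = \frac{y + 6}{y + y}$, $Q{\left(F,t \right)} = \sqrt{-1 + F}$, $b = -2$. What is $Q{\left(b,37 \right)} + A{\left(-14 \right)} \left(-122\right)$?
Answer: $- \frac{122}{21} + i \sqrt{3} \approx -5.8095 + 1.732 i$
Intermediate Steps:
$A{\left(y \right)} = \frac{6 + y}{12 y}$ ($A{\left(y \right)} = \frac{\left(y + 6\right) \frac{1}{y + y}}{6} = \frac{\left(6 + y\right) \frac{1}{2 y}}{6} = \frac{\frac{1}{2} \frac{1}{y} \left(6 + y\right)}{6} = \frac{6 + y}{12 y}$)
$Q{\left(b,37 \right)} + A{\left(-14 \right)} \left(-122\right) = \sqrt{-1 - 2} + \frac{6 - 14}{12 \left(-14\right)} \left(-122\right) = \sqrt{-3} + \frac{1}{12} \left(- \frac{1}{14}\right) \left(-8\right) \left(-122\right) = i \sqrt{3} + \frac{1}{21} \left(-122\right) = i \sqrt{3} - \frac{122}{21} = - \frac{122}{21} + i \sqrt{3}$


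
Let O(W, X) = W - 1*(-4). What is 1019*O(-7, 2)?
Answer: -3057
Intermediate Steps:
O(W, X) = 4 + W (O(W, X) = W + 4 = 4 + W)
1019*O(-7, 2) = 1019*(4 - 7) = 1019*(-3) = -3057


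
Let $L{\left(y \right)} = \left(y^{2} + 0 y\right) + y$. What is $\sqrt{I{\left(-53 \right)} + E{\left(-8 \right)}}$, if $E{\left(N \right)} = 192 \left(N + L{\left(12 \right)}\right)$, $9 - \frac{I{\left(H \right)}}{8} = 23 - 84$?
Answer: $4 \sqrt{1811} \approx 170.22$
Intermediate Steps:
$L{\left(y \right)} = y + y^{2}$ ($L{\left(y \right)} = \left(y^{2} + 0\right) + y = y^{2} + y = y + y^{2}$)
$I{\left(H \right)} = 560$ ($I{\left(H \right)} = 72 - 8 \left(23 - 84\right) = 72 - -488 = 72 + 488 = 560$)
$E{\left(N \right)} = 29952 + 192 N$ ($E{\left(N \right)} = 192 \left(N + 12 \left(1 + 12\right)\right) = 192 \left(N + 12 \cdot 13\right) = 192 \left(N + 156\right) = 192 \left(156 + N\right) = 29952 + 192 N$)
$\sqrt{I{\left(-53 \right)} + E{\left(-8 \right)}} = \sqrt{560 + \left(29952 + 192 \left(-8\right)\right)} = \sqrt{560 + \left(29952 - 1536\right)} = \sqrt{560 + 28416} = \sqrt{28976} = 4 \sqrt{1811}$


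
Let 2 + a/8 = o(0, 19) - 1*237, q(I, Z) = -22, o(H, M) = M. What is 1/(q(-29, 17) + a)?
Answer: -1/1782 ≈ -0.00056117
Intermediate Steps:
a = -1760 (a = -16 + 8*(19 - 1*237) = -16 + 8*(19 - 237) = -16 + 8*(-218) = -16 - 1744 = -1760)
1/(q(-29, 17) + a) = 1/(-22 - 1760) = 1/(-1782) = -1/1782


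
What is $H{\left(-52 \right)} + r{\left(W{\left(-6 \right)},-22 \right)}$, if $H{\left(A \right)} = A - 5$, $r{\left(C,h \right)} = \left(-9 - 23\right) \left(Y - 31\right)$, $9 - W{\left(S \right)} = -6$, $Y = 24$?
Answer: $167$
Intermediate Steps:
$W{\left(S \right)} = 15$ ($W{\left(S \right)} = 9 - -6 = 9 + 6 = 15$)
$r{\left(C,h \right)} = 224$ ($r{\left(C,h \right)} = \left(-9 - 23\right) \left(24 - 31\right) = \left(-32\right) \left(-7\right) = 224$)
$H{\left(A \right)} = -5 + A$
$H{\left(-52 \right)} + r{\left(W{\left(-6 \right)},-22 \right)} = \left(-5 - 52\right) + 224 = -57 + 224 = 167$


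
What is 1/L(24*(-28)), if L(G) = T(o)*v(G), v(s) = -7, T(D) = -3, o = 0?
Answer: 1/21 ≈ 0.047619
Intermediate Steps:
L(G) = 21 (L(G) = -3*(-7) = 21)
1/L(24*(-28)) = 1/21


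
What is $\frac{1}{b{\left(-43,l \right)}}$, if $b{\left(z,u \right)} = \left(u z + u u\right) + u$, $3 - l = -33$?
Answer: $- \frac{1}{216} \approx -0.0046296$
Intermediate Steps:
$l = 36$ ($l = 3 - -33 = 3 + 33 = 36$)
$b{\left(z,u \right)} = u + u^{2} + u z$ ($b{\left(z,u \right)} = \left(u z + u^{2}\right) + u = \left(u^{2} + u z\right) + u = u + u^{2} + u z$)
$\frac{1}{b{\left(-43,l \right)}} = \frac{1}{36 \left(1 + 36 - 43\right)} = \frac{1}{36 \left(-6\right)} = \frac{1}{-216} = - \frac{1}{216}$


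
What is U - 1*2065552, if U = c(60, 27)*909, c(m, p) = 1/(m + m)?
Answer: -82621777/40 ≈ -2.0655e+6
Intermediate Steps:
c(m, p) = 1/(2*m)
U = 303/40 (U = ((½)/60)*909 = ((½)*(1/60))*909 = (1/120)*909 = 303/40 ≈ 7.5750)
U - 1*2065552 = 303/40 - 1*2065552 = 303/40 - 2065552 = -82621777/40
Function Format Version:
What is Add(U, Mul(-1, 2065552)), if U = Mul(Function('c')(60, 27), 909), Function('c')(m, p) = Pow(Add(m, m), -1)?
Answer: Rational(-82621777, 40) ≈ -2.0655e+6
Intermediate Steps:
Function('c')(m, p) = Mul(Rational(1, 2), Pow(m, -1)) (Function('c')(m, p) = Pow(Mul(2, m), -1) = Mul(Rational(1, 2), Pow(m, -1)))
U = Rational(303, 40) (U = Mul(Mul(Rational(1, 2), Pow(60, -1)), 909) = Mul(Mul(Rational(1, 2), Rational(1, 60)), 909) = Mul(Rational(1, 120), 909) = Rational(303, 40) ≈ 7.5750)
Add(U, Mul(-1, 2065552)) = Add(Rational(303, 40), Mul(-1, 2065552)) = Add(Rational(303, 40), -2065552) = Rational(-82621777, 40)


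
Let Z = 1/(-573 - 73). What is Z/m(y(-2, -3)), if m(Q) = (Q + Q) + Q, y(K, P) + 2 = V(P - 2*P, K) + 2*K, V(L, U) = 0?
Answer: 1/11628 ≈ 8.5999e-5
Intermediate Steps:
y(K, P) = -2 + 2*K (y(K, P) = -2 + (0 + 2*K) = -2 + 2*K)
Z = -1/646 (Z = 1/(-646) = -1/646 ≈ -0.0015480)
m(Q) = 3*Q (m(Q) = 2*Q + Q = 3*Q)
Z/m(y(-2, -3)) = -1/(3*(-2 + 2*(-2)))/646 = -1/(3*(-2 - 4))/646 = -1/(646*(3*(-6))) = -1/646/(-18) = -1/646*(-1/18) = 1/11628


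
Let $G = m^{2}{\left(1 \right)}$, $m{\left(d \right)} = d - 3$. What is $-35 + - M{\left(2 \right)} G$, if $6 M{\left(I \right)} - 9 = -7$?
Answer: $- \frac{109}{3} \approx -36.333$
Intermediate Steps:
$m{\left(d \right)} = -3 + d$
$M{\left(I \right)} = \frac{1}{3}$ ($M{\left(I \right)} = \frac{3}{2} + \frac{1}{6} \left(-7\right) = \frac{3}{2} - \frac{7}{6} = \frac{1}{3}$)
$G = 4$ ($G = \left(-3 + 1\right)^{2} = \left(-2\right)^{2} = 4$)
$-35 + - M{\left(2 \right)} G = -35 + \left(-1\right) \frac{1}{3} \cdot 4 = -35 - \frac{4}{3} = - \frac{109}{3}$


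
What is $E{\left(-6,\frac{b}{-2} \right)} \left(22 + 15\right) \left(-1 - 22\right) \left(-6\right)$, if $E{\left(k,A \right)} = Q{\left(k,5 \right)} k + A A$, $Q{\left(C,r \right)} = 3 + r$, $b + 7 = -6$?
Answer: $- \frac{58719}{2} \approx -29360.0$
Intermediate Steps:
$b = -13$ ($b = -7 - 6 = -13$)
$E{\left(k,A \right)} = A^{2} + 8 k$ ($E{\left(k,A \right)} = \left(3 + 5\right) k + A A = 8 k + A^{2} = A^{2} + 8 k$)
$E{\left(-6,\frac{b}{-2} \right)} \left(22 + 15\right) \left(-1 - 22\right) \left(-6\right) = \left(\left(- \frac{13}{-2}\right)^{2} + 8 \left(-6\right)\right) \left(22 + 15\right) \left(-1 - 22\right) \left(-6\right) = \left(\left(\left(-13\right) \left(- \frac{1}{2}\right)\right)^{2} - 48\right) 37 \left(-23\right) \left(-6\right) = \left(\left(\frac{13}{2}\right)^{2} - 48\right) \left(-851\right) \left(-6\right) = \left(\frac{169}{4} - 48\right) \left(-851\right) \left(-6\right) = \left(- \frac{23}{4}\right) \left(-851\right) \left(-6\right) = \frac{19573}{4} \left(-6\right) = - \frac{58719}{2}$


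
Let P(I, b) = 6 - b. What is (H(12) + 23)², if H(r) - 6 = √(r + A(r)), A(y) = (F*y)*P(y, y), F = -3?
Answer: 1069 + 116*√57 ≈ 1944.8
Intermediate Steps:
A(y) = -3*y*(6 - y) (A(y) = (-3*y)*(6 - y) = -3*y*(6 - y))
H(r) = 6 + √(r + 3*r*(-6 + r))
(H(12) + 23)² = ((6 + √(12*(-17 + 3*12))) + 23)² = ((6 + √(12*(-17 + 36))) + 23)² = ((6 + √(12*19)) + 23)² = ((6 + √228) + 23)² = ((6 + 2*√57) + 23)² = (29 + 2*√57)²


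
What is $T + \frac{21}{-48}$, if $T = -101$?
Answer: $- \frac{1623}{16} \approx -101.44$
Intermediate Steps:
$T + \frac{21}{-48} = -101 + \frac{21}{-48} = -101 + 21 \left(- \frac{1}{48}\right) = -101 - \frac{7}{16} = - \frac{1623}{16}$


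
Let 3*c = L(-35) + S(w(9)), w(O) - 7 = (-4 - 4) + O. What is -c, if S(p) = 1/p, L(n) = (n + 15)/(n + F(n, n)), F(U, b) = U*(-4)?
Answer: 11/504 ≈ 0.021825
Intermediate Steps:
F(U, b) = -4*U
w(O) = -1 + O (w(O) = 7 + ((-4 - 4) + O) = 7 + (-8 + O) = -1 + O)
L(n) = -(15 + n)/(3*n) (L(n) = (n + 15)/(n - 4*n) = (15 + n)/((-3*n)) = (15 + n)*(-1/(3*n)) = -(15 + n)/(3*n))
c = -11/504 (c = ((⅓)*(-15 - 1*(-35))/(-35) + 1/(-1 + 9))/3 = ((⅓)*(-1/35)*(-15 + 35) + 1/8)/3 = ((⅓)*(-1/35)*20 + ⅛)/3 = (-4/21 + ⅛)/3 = (⅓)*(-11/168) = -11/504 ≈ -0.021825)
-c = -1*(-11/504) = 11/504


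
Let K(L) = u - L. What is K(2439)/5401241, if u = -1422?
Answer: -3861/5401241 ≈ -0.00071484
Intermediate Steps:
K(L) = -1422 - L
K(2439)/5401241 = (-1422 - 1*2439)/5401241 = (-1422 - 2439)*(1/5401241) = -3861*1/5401241 = -3861/5401241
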